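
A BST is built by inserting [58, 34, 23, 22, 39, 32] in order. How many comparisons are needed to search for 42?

Search path for 42: 58 -> 34 -> 39
Found: False
Comparisons: 3


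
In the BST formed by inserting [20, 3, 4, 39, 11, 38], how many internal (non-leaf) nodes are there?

Tree built from: [20, 3, 4, 39, 11, 38]
Tree (level-order array): [20, 3, 39, None, 4, 38, None, None, 11]
Rule: An internal node has at least one child.
Per-node child counts:
  node 20: 2 child(ren)
  node 3: 1 child(ren)
  node 4: 1 child(ren)
  node 11: 0 child(ren)
  node 39: 1 child(ren)
  node 38: 0 child(ren)
Matching nodes: [20, 3, 4, 39]
Count of internal (non-leaf) nodes: 4


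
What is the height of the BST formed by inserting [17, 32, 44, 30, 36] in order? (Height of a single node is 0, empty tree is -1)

Insertion order: [17, 32, 44, 30, 36]
Tree (level-order array): [17, None, 32, 30, 44, None, None, 36]
Compute height bottom-up (empty subtree = -1):
  height(30) = 1 + max(-1, -1) = 0
  height(36) = 1 + max(-1, -1) = 0
  height(44) = 1 + max(0, -1) = 1
  height(32) = 1 + max(0, 1) = 2
  height(17) = 1 + max(-1, 2) = 3
Height = 3


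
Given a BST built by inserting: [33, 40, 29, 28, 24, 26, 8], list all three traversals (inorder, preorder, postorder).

Tree insertion order: [33, 40, 29, 28, 24, 26, 8]
Tree (level-order array): [33, 29, 40, 28, None, None, None, 24, None, 8, 26]
Inorder (L, root, R): [8, 24, 26, 28, 29, 33, 40]
Preorder (root, L, R): [33, 29, 28, 24, 8, 26, 40]
Postorder (L, R, root): [8, 26, 24, 28, 29, 40, 33]


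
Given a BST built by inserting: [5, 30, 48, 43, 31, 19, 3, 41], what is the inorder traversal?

Tree insertion order: [5, 30, 48, 43, 31, 19, 3, 41]
Tree (level-order array): [5, 3, 30, None, None, 19, 48, None, None, 43, None, 31, None, None, 41]
Inorder traversal: [3, 5, 19, 30, 31, 41, 43, 48]


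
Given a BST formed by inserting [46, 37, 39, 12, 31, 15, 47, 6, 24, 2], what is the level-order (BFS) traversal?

Tree insertion order: [46, 37, 39, 12, 31, 15, 47, 6, 24, 2]
Tree (level-order array): [46, 37, 47, 12, 39, None, None, 6, 31, None, None, 2, None, 15, None, None, None, None, 24]
BFS from the root, enqueuing left then right child of each popped node:
  queue [46] -> pop 46, enqueue [37, 47], visited so far: [46]
  queue [37, 47] -> pop 37, enqueue [12, 39], visited so far: [46, 37]
  queue [47, 12, 39] -> pop 47, enqueue [none], visited so far: [46, 37, 47]
  queue [12, 39] -> pop 12, enqueue [6, 31], visited so far: [46, 37, 47, 12]
  queue [39, 6, 31] -> pop 39, enqueue [none], visited so far: [46, 37, 47, 12, 39]
  queue [6, 31] -> pop 6, enqueue [2], visited so far: [46, 37, 47, 12, 39, 6]
  queue [31, 2] -> pop 31, enqueue [15], visited so far: [46, 37, 47, 12, 39, 6, 31]
  queue [2, 15] -> pop 2, enqueue [none], visited so far: [46, 37, 47, 12, 39, 6, 31, 2]
  queue [15] -> pop 15, enqueue [24], visited so far: [46, 37, 47, 12, 39, 6, 31, 2, 15]
  queue [24] -> pop 24, enqueue [none], visited so far: [46, 37, 47, 12, 39, 6, 31, 2, 15, 24]
Result: [46, 37, 47, 12, 39, 6, 31, 2, 15, 24]


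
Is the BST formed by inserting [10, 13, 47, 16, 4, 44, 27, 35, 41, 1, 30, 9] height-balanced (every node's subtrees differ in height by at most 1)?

Tree (level-order array): [10, 4, 13, 1, 9, None, 47, None, None, None, None, 16, None, None, 44, 27, None, None, 35, 30, 41]
Definition: a tree is height-balanced if, at every node, |h(left) - h(right)| <= 1 (empty subtree has height -1).
Bottom-up per-node check:
  node 1: h_left=-1, h_right=-1, diff=0 [OK], height=0
  node 9: h_left=-1, h_right=-1, diff=0 [OK], height=0
  node 4: h_left=0, h_right=0, diff=0 [OK], height=1
  node 30: h_left=-1, h_right=-1, diff=0 [OK], height=0
  node 41: h_left=-1, h_right=-1, diff=0 [OK], height=0
  node 35: h_left=0, h_right=0, diff=0 [OK], height=1
  node 27: h_left=-1, h_right=1, diff=2 [FAIL (|-1-1|=2 > 1)], height=2
  node 44: h_left=2, h_right=-1, diff=3 [FAIL (|2--1|=3 > 1)], height=3
  node 16: h_left=-1, h_right=3, diff=4 [FAIL (|-1-3|=4 > 1)], height=4
  node 47: h_left=4, h_right=-1, diff=5 [FAIL (|4--1|=5 > 1)], height=5
  node 13: h_left=-1, h_right=5, diff=6 [FAIL (|-1-5|=6 > 1)], height=6
  node 10: h_left=1, h_right=6, diff=5 [FAIL (|1-6|=5 > 1)], height=7
Node 27 violates the condition: |-1 - 1| = 2 > 1.
Result: Not balanced


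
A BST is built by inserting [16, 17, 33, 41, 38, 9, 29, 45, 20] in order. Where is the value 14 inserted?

Starting tree (level order): [16, 9, 17, None, None, None, 33, 29, 41, 20, None, 38, 45]
Insertion path: 16 -> 9
Result: insert 14 as right child of 9
Final tree (level order): [16, 9, 17, None, 14, None, 33, None, None, 29, 41, 20, None, 38, 45]


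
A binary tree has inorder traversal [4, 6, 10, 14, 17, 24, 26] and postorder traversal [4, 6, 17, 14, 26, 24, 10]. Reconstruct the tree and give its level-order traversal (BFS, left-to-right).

Inorder:   [4, 6, 10, 14, 17, 24, 26]
Postorder: [4, 6, 17, 14, 26, 24, 10]
Algorithm: postorder visits root last, so walk postorder right-to-left;
each value is the root of the current inorder slice — split it at that
value, recurse on the right subtree first, then the left.
Recursive splits:
  root=10; inorder splits into left=[4, 6], right=[14, 17, 24, 26]
  root=24; inorder splits into left=[14, 17], right=[26]
  root=26; inorder splits into left=[], right=[]
  root=14; inorder splits into left=[], right=[17]
  root=17; inorder splits into left=[], right=[]
  root=6; inorder splits into left=[4], right=[]
  root=4; inorder splits into left=[], right=[]
Reconstructed level-order: [10, 6, 24, 4, 14, 26, 17]


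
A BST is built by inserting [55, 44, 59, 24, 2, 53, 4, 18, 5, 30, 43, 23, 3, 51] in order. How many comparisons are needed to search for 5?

Search path for 5: 55 -> 44 -> 24 -> 2 -> 4 -> 18 -> 5
Found: True
Comparisons: 7


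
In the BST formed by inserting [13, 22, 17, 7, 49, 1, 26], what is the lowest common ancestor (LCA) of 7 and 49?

Tree insertion order: [13, 22, 17, 7, 49, 1, 26]
Tree (level-order array): [13, 7, 22, 1, None, 17, 49, None, None, None, None, 26]
In a BST, the LCA of p=7, q=49 is the first node v on the
root-to-leaf path with p <= v <= q (go left if both < v, right if both > v).
Walk from root:
  at 13: 7 <= 13 <= 49, this is the LCA
LCA = 13


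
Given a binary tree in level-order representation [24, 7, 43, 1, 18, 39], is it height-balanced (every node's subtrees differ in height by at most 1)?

Tree (level-order array): [24, 7, 43, 1, 18, 39]
Definition: a tree is height-balanced if, at every node, |h(left) - h(right)| <= 1 (empty subtree has height -1).
Bottom-up per-node check:
  node 1: h_left=-1, h_right=-1, diff=0 [OK], height=0
  node 18: h_left=-1, h_right=-1, diff=0 [OK], height=0
  node 7: h_left=0, h_right=0, diff=0 [OK], height=1
  node 39: h_left=-1, h_right=-1, diff=0 [OK], height=0
  node 43: h_left=0, h_right=-1, diff=1 [OK], height=1
  node 24: h_left=1, h_right=1, diff=0 [OK], height=2
All nodes satisfy the balance condition.
Result: Balanced


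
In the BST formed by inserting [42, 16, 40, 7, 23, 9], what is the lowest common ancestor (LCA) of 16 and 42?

Tree insertion order: [42, 16, 40, 7, 23, 9]
Tree (level-order array): [42, 16, None, 7, 40, None, 9, 23]
In a BST, the LCA of p=16, q=42 is the first node v on the
root-to-leaf path with p <= v <= q (go left if both < v, right if both > v).
Walk from root:
  at 42: 16 <= 42 <= 42, this is the LCA
LCA = 42


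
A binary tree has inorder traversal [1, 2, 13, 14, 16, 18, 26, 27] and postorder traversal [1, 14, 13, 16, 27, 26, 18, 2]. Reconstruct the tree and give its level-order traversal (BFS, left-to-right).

Inorder:   [1, 2, 13, 14, 16, 18, 26, 27]
Postorder: [1, 14, 13, 16, 27, 26, 18, 2]
Algorithm: postorder visits root last, so walk postorder right-to-left;
each value is the root of the current inorder slice — split it at that
value, recurse on the right subtree first, then the left.
Recursive splits:
  root=2; inorder splits into left=[1], right=[13, 14, 16, 18, 26, 27]
  root=18; inorder splits into left=[13, 14, 16], right=[26, 27]
  root=26; inorder splits into left=[], right=[27]
  root=27; inorder splits into left=[], right=[]
  root=16; inorder splits into left=[13, 14], right=[]
  root=13; inorder splits into left=[], right=[14]
  root=14; inorder splits into left=[], right=[]
  root=1; inorder splits into left=[], right=[]
Reconstructed level-order: [2, 1, 18, 16, 26, 13, 27, 14]


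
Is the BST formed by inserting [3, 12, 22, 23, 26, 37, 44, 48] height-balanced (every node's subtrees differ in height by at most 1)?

Tree (level-order array): [3, None, 12, None, 22, None, 23, None, 26, None, 37, None, 44, None, 48]
Definition: a tree is height-balanced if, at every node, |h(left) - h(right)| <= 1 (empty subtree has height -1).
Bottom-up per-node check:
  node 48: h_left=-1, h_right=-1, diff=0 [OK], height=0
  node 44: h_left=-1, h_right=0, diff=1 [OK], height=1
  node 37: h_left=-1, h_right=1, diff=2 [FAIL (|-1-1|=2 > 1)], height=2
  node 26: h_left=-1, h_right=2, diff=3 [FAIL (|-1-2|=3 > 1)], height=3
  node 23: h_left=-1, h_right=3, diff=4 [FAIL (|-1-3|=4 > 1)], height=4
  node 22: h_left=-1, h_right=4, diff=5 [FAIL (|-1-4|=5 > 1)], height=5
  node 12: h_left=-1, h_right=5, diff=6 [FAIL (|-1-5|=6 > 1)], height=6
  node 3: h_left=-1, h_right=6, diff=7 [FAIL (|-1-6|=7 > 1)], height=7
Node 37 violates the condition: |-1 - 1| = 2 > 1.
Result: Not balanced


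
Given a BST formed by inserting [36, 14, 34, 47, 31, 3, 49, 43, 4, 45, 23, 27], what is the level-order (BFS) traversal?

Tree insertion order: [36, 14, 34, 47, 31, 3, 49, 43, 4, 45, 23, 27]
Tree (level-order array): [36, 14, 47, 3, 34, 43, 49, None, 4, 31, None, None, 45, None, None, None, None, 23, None, None, None, None, 27]
BFS from the root, enqueuing left then right child of each popped node:
  queue [36] -> pop 36, enqueue [14, 47], visited so far: [36]
  queue [14, 47] -> pop 14, enqueue [3, 34], visited so far: [36, 14]
  queue [47, 3, 34] -> pop 47, enqueue [43, 49], visited so far: [36, 14, 47]
  queue [3, 34, 43, 49] -> pop 3, enqueue [4], visited so far: [36, 14, 47, 3]
  queue [34, 43, 49, 4] -> pop 34, enqueue [31], visited so far: [36, 14, 47, 3, 34]
  queue [43, 49, 4, 31] -> pop 43, enqueue [45], visited so far: [36, 14, 47, 3, 34, 43]
  queue [49, 4, 31, 45] -> pop 49, enqueue [none], visited so far: [36, 14, 47, 3, 34, 43, 49]
  queue [4, 31, 45] -> pop 4, enqueue [none], visited so far: [36, 14, 47, 3, 34, 43, 49, 4]
  queue [31, 45] -> pop 31, enqueue [23], visited so far: [36, 14, 47, 3, 34, 43, 49, 4, 31]
  queue [45, 23] -> pop 45, enqueue [none], visited so far: [36, 14, 47, 3, 34, 43, 49, 4, 31, 45]
  queue [23] -> pop 23, enqueue [27], visited so far: [36, 14, 47, 3, 34, 43, 49, 4, 31, 45, 23]
  queue [27] -> pop 27, enqueue [none], visited so far: [36, 14, 47, 3, 34, 43, 49, 4, 31, 45, 23, 27]
Result: [36, 14, 47, 3, 34, 43, 49, 4, 31, 45, 23, 27]


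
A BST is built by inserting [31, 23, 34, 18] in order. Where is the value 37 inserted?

Starting tree (level order): [31, 23, 34, 18]
Insertion path: 31 -> 34
Result: insert 37 as right child of 34
Final tree (level order): [31, 23, 34, 18, None, None, 37]


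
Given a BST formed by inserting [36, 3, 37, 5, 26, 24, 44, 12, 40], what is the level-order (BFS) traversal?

Tree insertion order: [36, 3, 37, 5, 26, 24, 44, 12, 40]
Tree (level-order array): [36, 3, 37, None, 5, None, 44, None, 26, 40, None, 24, None, None, None, 12]
BFS from the root, enqueuing left then right child of each popped node:
  queue [36] -> pop 36, enqueue [3, 37], visited so far: [36]
  queue [3, 37] -> pop 3, enqueue [5], visited so far: [36, 3]
  queue [37, 5] -> pop 37, enqueue [44], visited so far: [36, 3, 37]
  queue [5, 44] -> pop 5, enqueue [26], visited so far: [36, 3, 37, 5]
  queue [44, 26] -> pop 44, enqueue [40], visited so far: [36, 3, 37, 5, 44]
  queue [26, 40] -> pop 26, enqueue [24], visited so far: [36, 3, 37, 5, 44, 26]
  queue [40, 24] -> pop 40, enqueue [none], visited so far: [36, 3, 37, 5, 44, 26, 40]
  queue [24] -> pop 24, enqueue [12], visited so far: [36, 3, 37, 5, 44, 26, 40, 24]
  queue [12] -> pop 12, enqueue [none], visited so far: [36, 3, 37, 5, 44, 26, 40, 24, 12]
Result: [36, 3, 37, 5, 44, 26, 40, 24, 12]


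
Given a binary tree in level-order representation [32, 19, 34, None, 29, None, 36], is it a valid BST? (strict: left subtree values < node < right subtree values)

Level-order array: [32, 19, 34, None, 29, None, 36]
Validate using subtree bounds (lo, hi): at each node, require lo < value < hi,
then recurse left with hi=value and right with lo=value.
Preorder trace (stopping at first violation):
  at node 32 with bounds (-inf, +inf): OK
  at node 19 with bounds (-inf, 32): OK
  at node 29 with bounds (19, 32): OK
  at node 34 with bounds (32, +inf): OK
  at node 36 with bounds (34, +inf): OK
No violation found at any node.
Result: Valid BST


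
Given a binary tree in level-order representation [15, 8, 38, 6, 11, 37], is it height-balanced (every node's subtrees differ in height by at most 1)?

Tree (level-order array): [15, 8, 38, 6, 11, 37]
Definition: a tree is height-balanced if, at every node, |h(left) - h(right)| <= 1 (empty subtree has height -1).
Bottom-up per-node check:
  node 6: h_left=-1, h_right=-1, diff=0 [OK], height=0
  node 11: h_left=-1, h_right=-1, diff=0 [OK], height=0
  node 8: h_left=0, h_right=0, diff=0 [OK], height=1
  node 37: h_left=-1, h_right=-1, diff=0 [OK], height=0
  node 38: h_left=0, h_right=-1, diff=1 [OK], height=1
  node 15: h_left=1, h_right=1, diff=0 [OK], height=2
All nodes satisfy the balance condition.
Result: Balanced


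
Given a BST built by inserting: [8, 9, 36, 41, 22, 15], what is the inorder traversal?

Tree insertion order: [8, 9, 36, 41, 22, 15]
Tree (level-order array): [8, None, 9, None, 36, 22, 41, 15]
Inorder traversal: [8, 9, 15, 22, 36, 41]


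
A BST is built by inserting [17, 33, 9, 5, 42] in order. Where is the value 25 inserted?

Starting tree (level order): [17, 9, 33, 5, None, None, 42]
Insertion path: 17 -> 33
Result: insert 25 as left child of 33
Final tree (level order): [17, 9, 33, 5, None, 25, 42]


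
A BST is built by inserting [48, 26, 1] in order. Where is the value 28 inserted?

Starting tree (level order): [48, 26, None, 1]
Insertion path: 48 -> 26
Result: insert 28 as right child of 26
Final tree (level order): [48, 26, None, 1, 28]


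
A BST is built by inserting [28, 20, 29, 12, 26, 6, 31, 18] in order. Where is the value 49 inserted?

Starting tree (level order): [28, 20, 29, 12, 26, None, 31, 6, 18]
Insertion path: 28 -> 29 -> 31
Result: insert 49 as right child of 31
Final tree (level order): [28, 20, 29, 12, 26, None, 31, 6, 18, None, None, None, 49]


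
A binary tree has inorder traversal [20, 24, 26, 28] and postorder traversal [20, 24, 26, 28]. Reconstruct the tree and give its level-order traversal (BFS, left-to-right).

Inorder:   [20, 24, 26, 28]
Postorder: [20, 24, 26, 28]
Algorithm: postorder visits root last, so walk postorder right-to-left;
each value is the root of the current inorder slice — split it at that
value, recurse on the right subtree first, then the left.
Recursive splits:
  root=28; inorder splits into left=[20, 24, 26], right=[]
  root=26; inorder splits into left=[20, 24], right=[]
  root=24; inorder splits into left=[20], right=[]
  root=20; inorder splits into left=[], right=[]
Reconstructed level-order: [28, 26, 24, 20]


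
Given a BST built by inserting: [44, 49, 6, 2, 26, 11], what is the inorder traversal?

Tree insertion order: [44, 49, 6, 2, 26, 11]
Tree (level-order array): [44, 6, 49, 2, 26, None, None, None, None, 11]
Inorder traversal: [2, 6, 11, 26, 44, 49]


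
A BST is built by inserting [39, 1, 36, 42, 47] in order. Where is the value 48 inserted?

Starting tree (level order): [39, 1, 42, None, 36, None, 47]
Insertion path: 39 -> 42 -> 47
Result: insert 48 as right child of 47
Final tree (level order): [39, 1, 42, None, 36, None, 47, None, None, None, 48]


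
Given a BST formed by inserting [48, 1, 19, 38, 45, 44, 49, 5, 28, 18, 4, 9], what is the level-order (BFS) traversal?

Tree insertion order: [48, 1, 19, 38, 45, 44, 49, 5, 28, 18, 4, 9]
Tree (level-order array): [48, 1, 49, None, 19, None, None, 5, 38, 4, 18, 28, 45, None, None, 9, None, None, None, 44]
BFS from the root, enqueuing left then right child of each popped node:
  queue [48] -> pop 48, enqueue [1, 49], visited so far: [48]
  queue [1, 49] -> pop 1, enqueue [19], visited so far: [48, 1]
  queue [49, 19] -> pop 49, enqueue [none], visited so far: [48, 1, 49]
  queue [19] -> pop 19, enqueue [5, 38], visited so far: [48, 1, 49, 19]
  queue [5, 38] -> pop 5, enqueue [4, 18], visited so far: [48, 1, 49, 19, 5]
  queue [38, 4, 18] -> pop 38, enqueue [28, 45], visited so far: [48, 1, 49, 19, 5, 38]
  queue [4, 18, 28, 45] -> pop 4, enqueue [none], visited so far: [48, 1, 49, 19, 5, 38, 4]
  queue [18, 28, 45] -> pop 18, enqueue [9], visited so far: [48, 1, 49, 19, 5, 38, 4, 18]
  queue [28, 45, 9] -> pop 28, enqueue [none], visited so far: [48, 1, 49, 19, 5, 38, 4, 18, 28]
  queue [45, 9] -> pop 45, enqueue [44], visited so far: [48, 1, 49, 19, 5, 38, 4, 18, 28, 45]
  queue [9, 44] -> pop 9, enqueue [none], visited so far: [48, 1, 49, 19, 5, 38, 4, 18, 28, 45, 9]
  queue [44] -> pop 44, enqueue [none], visited so far: [48, 1, 49, 19, 5, 38, 4, 18, 28, 45, 9, 44]
Result: [48, 1, 49, 19, 5, 38, 4, 18, 28, 45, 9, 44]


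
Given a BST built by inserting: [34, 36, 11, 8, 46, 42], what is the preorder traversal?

Tree insertion order: [34, 36, 11, 8, 46, 42]
Tree (level-order array): [34, 11, 36, 8, None, None, 46, None, None, 42]
Preorder traversal: [34, 11, 8, 36, 46, 42]


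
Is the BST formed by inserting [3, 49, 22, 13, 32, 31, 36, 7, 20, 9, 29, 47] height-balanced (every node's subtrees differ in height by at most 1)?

Tree (level-order array): [3, None, 49, 22, None, 13, 32, 7, 20, 31, 36, None, 9, None, None, 29, None, None, 47]
Definition: a tree is height-balanced if, at every node, |h(left) - h(right)| <= 1 (empty subtree has height -1).
Bottom-up per-node check:
  node 9: h_left=-1, h_right=-1, diff=0 [OK], height=0
  node 7: h_left=-1, h_right=0, diff=1 [OK], height=1
  node 20: h_left=-1, h_right=-1, diff=0 [OK], height=0
  node 13: h_left=1, h_right=0, diff=1 [OK], height=2
  node 29: h_left=-1, h_right=-1, diff=0 [OK], height=0
  node 31: h_left=0, h_right=-1, diff=1 [OK], height=1
  node 47: h_left=-1, h_right=-1, diff=0 [OK], height=0
  node 36: h_left=-1, h_right=0, diff=1 [OK], height=1
  node 32: h_left=1, h_right=1, diff=0 [OK], height=2
  node 22: h_left=2, h_right=2, diff=0 [OK], height=3
  node 49: h_left=3, h_right=-1, diff=4 [FAIL (|3--1|=4 > 1)], height=4
  node 3: h_left=-1, h_right=4, diff=5 [FAIL (|-1-4|=5 > 1)], height=5
Node 49 violates the condition: |3 - -1| = 4 > 1.
Result: Not balanced


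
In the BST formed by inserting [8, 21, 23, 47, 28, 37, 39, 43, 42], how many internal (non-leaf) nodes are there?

Tree built from: [8, 21, 23, 47, 28, 37, 39, 43, 42]
Tree (level-order array): [8, None, 21, None, 23, None, 47, 28, None, None, 37, None, 39, None, 43, 42]
Rule: An internal node has at least one child.
Per-node child counts:
  node 8: 1 child(ren)
  node 21: 1 child(ren)
  node 23: 1 child(ren)
  node 47: 1 child(ren)
  node 28: 1 child(ren)
  node 37: 1 child(ren)
  node 39: 1 child(ren)
  node 43: 1 child(ren)
  node 42: 0 child(ren)
Matching nodes: [8, 21, 23, 47, 28, 37, 39, 43]
Count of internal (non-leaf) nodes: 8


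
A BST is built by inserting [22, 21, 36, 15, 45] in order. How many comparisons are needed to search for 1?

Search path for 1: 22 -> 21 -> 15
Found: False
Comparisons: 3


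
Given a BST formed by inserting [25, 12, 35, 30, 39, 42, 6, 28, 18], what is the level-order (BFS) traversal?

Tree insertion order: [25, 12, 35, 30, 39, 42, 6, 28, 18]
Tree (level-order array): [25, 12, 35, 6, 18, 30, 39, None, None, None, None, 28, None, None, 42]
BFS from the root, enqueuing left then right child of each popped node:
  queue [25] -> pop 25, enqueue [12, 35], visited so far: [25]
  queue [12, 35] -> pop 12, enqueue [6, 18], visited so far: [25, 12]
  queue [35, 6, 18] -> pop 35, enqueue [30, 39], visited so far: [25, 12, 35]
  queue [6, 18, 30, 39] -> pop 6, enqueue [none], visited so far: [25, 12, 35, 6]
  queue [18, 30, 39] -> pop 18, enqueue [none], visited so far: [25, 12, 35, 6, 18]
  queue [30, 39] -> pop 30, enqueue [28], visited so far: [25, 12, 35, 6, 18, 30]
  queue [39, 28] -> pop 39, enqueue [42], visited so far: [25, 12, 35, 6, 18, 30, 39]
  queue [28, 42] -> pop 28, enqueue [none], visited so far: [25, 12, 35, 6, 18, 30, 39, 28]
  queue [42] -> pop 42, enqueue [none], visited so far: [25, 12, 35, 6, 18, 30, 39, 28, 42]
Result: [25, 12, 35, 6, 18, 30, 39, 28, 42]


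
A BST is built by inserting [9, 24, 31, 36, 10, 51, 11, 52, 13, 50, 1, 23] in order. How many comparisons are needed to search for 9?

Search path for 9: 9
Found: True
Comparisons: 1


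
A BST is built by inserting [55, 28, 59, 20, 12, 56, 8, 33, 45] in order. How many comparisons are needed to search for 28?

Search path for 28: 55 -> 28
Found: True
Comparisons: 2


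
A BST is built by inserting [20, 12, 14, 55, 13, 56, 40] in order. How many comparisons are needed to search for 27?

Search path for 27: 20 -> 55 -> 40
Found: False
Comparisons: 3


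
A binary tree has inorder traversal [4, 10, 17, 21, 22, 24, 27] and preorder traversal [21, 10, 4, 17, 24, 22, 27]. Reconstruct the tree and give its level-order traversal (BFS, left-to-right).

Inorder:  [4, 10, 17, 21, 22, 24, 27]
Preorder: [21, 10, 4, 17, 24, 22, 27]
Algorithm: preorder visits root first, so consume preorder in order;
for each root, split the current inorder slice at that value into
left-subtree inorder and right-subtree inorder, then recurse.
Recursive splits:
  root=21; inorder splits into left=[4, 10, 17], right=[22, 24, 27]
  root=10; inorder splits into left=[4], right=[17]
  root=4; inorder splits into left=[], right=[]
  root=17; inorder splits into left=[], right=[]
  root=24; inorder splits into left=[22], right=[27]
  root=22; inorder splits into left=[], right=[]
  root=27; inorder splits into left=[], right=[]
Reconstructed level-order: [21, 10, 24, 4, 17, 22, 27]


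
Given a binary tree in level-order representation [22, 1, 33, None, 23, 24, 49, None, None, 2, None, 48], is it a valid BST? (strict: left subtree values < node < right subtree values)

Level-order array: [22, 1, 33, None, 23, 24, 49, None, None, 2, None, 48]
Validate using subtree bounds (lo, hi): at each node, require lo < value < hi,
then recurse left with hi=value and right with lo=value.
Preorder trace (stopping at first violation):
  at node 22 with bounds (-inf, +inf): OK
  at node 1 with bounds (-inf, 22): OK
  at node 23 with bounds (1, 22): VIOLATION
Node 23 violates its bound: not (1 < 23 < 22).
Result: Not a valid BST


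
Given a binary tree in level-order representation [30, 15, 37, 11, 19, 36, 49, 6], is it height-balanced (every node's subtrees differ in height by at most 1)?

Tree (level-order array): [30, 15, 37, 11, 19, 36, 49, 6]
Definition: a tree is height-balanced if, at every node, |h(left) - h(right)| <= 1 (empty subtree has height -1).
Bottom-up per-node check:
  node 6: h_left=-1, h_right=-1, diff=0 [OK], height=0
  node 11: h_left=0, h_right=-1, diff=1 [OK], height=1
  node 19: h_left=-1, h_right=-1, diff=0 [OK], height=0
  node 15: h_left=1, h_right=0, diff=1 [OK], height=2
  node 36: h_left=-1, h_right=-1, diff=0 [OK], height=0
  node 49: h_left=-1, h_right=-1, diff=0 [OK], height=0
  node 37: h_left=0, h_right=0, diff=0 [OK], height=1
  node 30: h_left=2, h_right=1, diff=1 [OK], height=3
All nodes satisfy the balance condition.
Result: Balanced


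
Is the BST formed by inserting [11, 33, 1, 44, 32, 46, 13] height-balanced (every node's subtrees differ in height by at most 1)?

Tree (level-order array): [11, 1, 33, None, None, 32, 44, 13, None, None, 46]
Definition: a tree is height-balanced if, at every node, |h(left) - h(right)| <= 1 (empty subtree has height -1).
Bottom-up per-node check:
  node 1: h_left=-1, h_right=-1, diff=0 [OK], height=0
  node 13: h_left=-1, h_right=-1, diff=0 [OK], height=0
  node 32: h_left=0, h_right=-1, diff=1 [OK], height=1
  node 46: h_left=-1, h_right=-1, diff=0 [OK], height=0
  node 44: h_left=-1, h_right=0, diff=1 [OK], height=1
  node 33: h_left=1, h_right=1, diff=0 [OK], height=2
  node 11: h_left=0, h_right=2, diff=2 [FAIL (|0-2|=2 > 1)], height=3
Node 11 violates the condition: |0 - 2| = 2 > 1.
Result: Not balanced


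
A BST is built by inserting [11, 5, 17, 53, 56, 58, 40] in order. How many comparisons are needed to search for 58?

Search path for 58: 11 -> 17 -> 53 -> 56 -> 58
Found: True
Comparisons: 5


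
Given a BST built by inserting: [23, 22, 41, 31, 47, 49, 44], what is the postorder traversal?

Tree insertion order: [23, 22, 41, 31, 47, 49, 44]
Tree (level-order array): [23, 22, 41, None, None, 31, 47, None, None, 44, 49]
Postorder traversal: [22, 31, 44, 49, 47, 41, 23]


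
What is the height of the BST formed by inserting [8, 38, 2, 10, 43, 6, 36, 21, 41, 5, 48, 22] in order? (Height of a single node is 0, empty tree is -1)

Insertion order: [8, 38, 2, 10, 43, 6, 36, 21, 41, 5, 48, 22]
Tree (level-order array): [8, 2, 38, None, 6, 10, 43, 5, None, None, 36, 41, 48, None, None, 21, None, None, None, None, None, None, 22]
Compute height bottom-up (empty subtree = -1):
  height(5) = 1 + max(-1, -1) = 0
  height(6) = 1 + max(0, -1) = 1
  height(2) = 1 + max(-1, 1) = 2
  height(22) = 1 + max(-1, -1) = 0
  height(21) = 1 + max(-1, 0) = 1
  height(36) = 1 + max(1, -1) = 2
  height(10) = 1 + max(-1, 2) = 3
  height(41) = 1 + max(-1, -1) = 0
  height(48) = 1 + max(-1, -1) = 0
  height(43) = 1 + max(0, 0) = 1
  height(38) = 1 + max(3, 1) = 4
  height(8) = 1 + max(2, 4) = 5
Height = 5


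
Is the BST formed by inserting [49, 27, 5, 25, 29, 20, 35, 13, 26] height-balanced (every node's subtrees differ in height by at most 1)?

Tree (level-order array): [49, 27, None, 5, 29, None, 25, None, 35, 20, 26, None, None, 13]
Definition: a tree is height-balanced if, at every node, |h(left) - h(right)| <= 1 (empty subtree has height -1).
Bottom-up per-node check:
  node 13: h_left=-1, h_right=-1, diff=0 [OK], height=0
  node 20: h_left=0, h_right=-1, diff=1 [OK], height=1
  node 26: h_left=-1, h_right=-1, diff=0 [OK], height=0
  node 25: h_left=1, h_right=0, diff=1 [OK], height=2
  node 5: h_left=-1, h_right=2, diff=3 [FAIL (|-1-2|=3 > 1)], height=3
  node 35: h_left=-1, h_right=-1, diff=0 [OK], height=0
  node 29: h_left=-1, h_right=0, diff=1 [OK], height=1
  node 27: h_left=3, h_right=1, diff=2 [FAIL (|3-1|=2 > 1)], height=4
  node 49: h_left=4, h_right=-1, diff=5 [FAIL (|4--1|=5 > 1)], height=5
Node 5 violates the condition: |-1 - 2| = 3 > 1.
Result: Not balanced


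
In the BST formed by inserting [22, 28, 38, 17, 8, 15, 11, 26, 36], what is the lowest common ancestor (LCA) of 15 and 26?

Tree insertion order: [22, 28, 38, 17, 8, 15, 11, 26, 36]
Tree (level-order array): [22, 17, 28, 8, None, 26, 38, None, 15, None, None, 36, None, 11]
In a BST, the LCA of p=15, q=26 is the first node v on the
root-to-leaf path with p <= v <= q (go left if both < v, right if both > v).
Walk from root:
  at 22: 15 <= 22 <= 26, this is the LCA
LCA = 22


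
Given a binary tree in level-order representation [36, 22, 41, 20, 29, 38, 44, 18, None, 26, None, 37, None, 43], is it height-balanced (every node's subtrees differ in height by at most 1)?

Tree (level-order array): [36, 22, 41, 20, 29, 38, 44, 18, None, 26, None, 37, None, 43]
Definition: a tree is height-balanced if, at every node, |h(left) - h(right)| <= 1 (empty subtree has height -1).
Bottom-up per-node check:
  node 18: h_left=-1, h_right=-1, diff=0 [OK], height=0
  node 20: h_left=0, h_right=-1, diff=1 [OK], height=1
  node 26: h_left=-1, h_right=-1, diff=0 [OK], height=0
  node 29: h_left=0, h_right=-1, diff=1 [OK], height=1
  node 22: h_left=1, h_right=1, diff=0 [OK], height=2
  node 37: h_left=-1, h_right=-1, diff=0 [OK], height=0
  node 38: h_left=0, h_right=-1, diff=1 [OK], height=1
  node 43: h_left=-1, h_right=-1, diff=0 [OK], height=0
  node 44: h_left=0, h_right=-1, diff=1 [OK], height=1
  node 41: h_left=1, h_right=1, diff=0 [OK], height=2
  node 36: h_left=2, h_right=2, diff=0 [OK], height=3
All nodes satisfy the balance condition.
Result: Balanced


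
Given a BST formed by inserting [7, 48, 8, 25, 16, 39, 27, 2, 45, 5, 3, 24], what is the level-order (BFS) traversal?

Tree insertion order: [7, 48, 8, 25, 16, 39, 27, 2, 45, 5, 3, 24]
Tree (level-order array): [7, 2, 48, None, 5, 8, None, 3, None, None, 25, None, None, 16, 39, None, 24, 27, 45]
BFS from the root, enqueuing left then right child of each popped node:
  queue [7] -> pop 7, enqueue [2, 48], visited so far: [7]
  queue [2, 48] -> pop 2, enqueue [5], visited so far: [7, 2]
  queue [48, 5] -> pop 48, enqueue [8], visited so far: [7, 2, 48]
  queue [5, 8] -> pop 5, enqueue [3], visited so far: [7, 2, 48, 5]
  queue [8, 3] -> pop 8, enqueue [25], visited so far: [7, 2, 48, 5, 8]
  queue [3, 25] -> pop 3, enqueue [none], visited so far: [7, 2, 48, 5, 8, 3]
  queue [25] -> pop 25, enqueue [16, 39], visited so far: [7, 2, 48, 5, 8, 3, 25]
  queue [16, 39] -> pop 16, enqueue [24], visited so far: [7, 2, 48, 5, 8, 3, 25, 16]
  queue [39, 24] -> pop 39, enqueue [27, 45], visited so far: [7, 2, 48, 5, 8, 3, 25, 16, 39]
  queue [24, 27, 45] -> pop 24, enqueue [none], visited so far: [7, 2, 48, 5, 8, 3, 25, 16, 39, 24]
  queue [27, 45] -> pop 27, enqueue [none], visited so far: [7, 2, 48, 5, 8, 3, 25, 16, 39, 24, 27]
  queue [45] -> pop 45, enqueue [none], visited so far: [7, 2, 48, 5, 8, 3, 25, 16, 39, 24, 27, 45]
Result: [7, 2, 48, 5, 8, 3, 25, 16, 39, 24, 27, 45]


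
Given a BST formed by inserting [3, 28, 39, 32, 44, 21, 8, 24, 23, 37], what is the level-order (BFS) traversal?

Tree insertion order: [3, 28, 39, 32, 44, 21, 8, 24, 23, 37]
Tree (level-order array): [3, None, 28, 21, 39, 8, 24, 32, 44, None, None, 23, None, None, 37]
BFS from the root, enqueuing left then right child of each popped node:
  queue [3] -> pop 3, enqueue [28], visited so far: [3]
  queue [28] -> pop 28, enqueue [21, 39], visited so far: [3, 28]
  queue [21, 39] -> pop 21, enqueue [8, 24], visited so far: [3, 28, 21]
  queue [39, 8, 24] -> pop 39, enqueue [32, 44], visited so far: [3, 28, 21, 39]
  queue [8, 24, 32, 44] -> pop 8, enqueue [none], visited so far: [3, 28, 21, 39, 8]
  queue [24, 32, 44] -> pop 24, enqueue [23], visited so far: [3, 28, 21, 39, 8, 24]
  queue [32, 44, 23] -> pop 32, enqueue [37], visited so far: [3, 28, 21, 39, 8, 24, 32]
  queue [44, 23, 37] -> pop 44, enqueue [none], visited so far: [3, 28, 21, 39, 8, 24, 32, 44]
  queue [23, 37] -> pop 23, enqueue [none], visited so far: [3, 28, 21, 39, 8, 24, 32, 44, 23]
  queue [37] -> pop 37, enqueue [none], visited so far: [3, 28, 21, 39, 8, 24, 32, 44, 23, 37]
Result: [3, 28, 21, 39, 8, 24, 32, 44, 23, 37]


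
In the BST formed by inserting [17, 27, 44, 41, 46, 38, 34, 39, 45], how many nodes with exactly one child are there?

Tree built from: [17, 27, 44, 41, 46, 38, 34, 39, 45]
Tree (level-order array): [17, None, 27, None, 44, 41, 46, 38, None, 45, None, 34, 39]
Rule: These are nodes with exactly 1 non-null child.
Per-node child counts:
  node 17: 1 child(ren)
  node 27: 1 child(ren)
  node 44: 2 child(ren)
  node 41: 1 child(ren)
  node 38: 2 child(ren)
  node 34: 0 child(ren)
  node 39: 0 child(ren)
  node 46: 1 child(ren)
  node 45: 0 child(ren)
Matching nodes: [17, 27, 41, 46]
Count of nodes with exactly one child: 4


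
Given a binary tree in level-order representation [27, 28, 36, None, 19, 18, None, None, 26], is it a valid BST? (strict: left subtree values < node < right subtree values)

Level-order array: [27, 28, 36, None, 19, 18, None, None, 26]
Validate using subtree bounds (lo, hi): at each node, require lo < value < hi,
then recurse left with hi=value and right with lo=value.
Preorder trace (stopping at first violation):
  at node 27 with bounds (-inf, +inf): OK
  at node 28 with bounds (-inf, 27): VIOLATION
Node 28 violates its bound: not (-inf < 28 < 27).
Result: Not a valid BST


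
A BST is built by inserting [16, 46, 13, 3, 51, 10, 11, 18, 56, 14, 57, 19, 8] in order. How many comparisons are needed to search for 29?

Search path for 29: 16 -> 46 -> 18 -> 19
Found: False
Comparisons: 4


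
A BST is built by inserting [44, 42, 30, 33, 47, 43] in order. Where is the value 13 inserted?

Starting tree (level order): [44, 42, 47, 30, 43, None, None, None, 33]
Insertion path: 44 -> 42 -> 30
Result: insert 13 as left child of 30
Final tree (level order): [44, 42, 47, 30, 43, None, None, 13, 33]


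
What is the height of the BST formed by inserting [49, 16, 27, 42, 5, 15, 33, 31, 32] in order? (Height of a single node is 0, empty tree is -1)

Insertion order: [49, 16, 27, 42, 5, 15, 33, 31, 32]
Tree (level-order array): [49, 16, None, 5, 27, None, 15, None, 42, None, None, 33, None, 31, None, None, 32]
Compute height bottom-up (empty subtree = -1):
  height(15) = 1 + max(-1, -1) = 0
  height(5) = 1 + max(-1, 0) = 1
  height(32) = 1 + max(-1, -1) = 0
  height(31) = 1 + max(-1, 0) = 1
  height(33) = 1 + max(1, -1) = 2
  height(42) = 1 + max(2, -1) = 3
  height(27) = 1 + max(-1, 3) = 4
  height(16) = 1 + max(1, 4) = 5
  height(49) = 1 + max(5, -1) = 6
Height = 6


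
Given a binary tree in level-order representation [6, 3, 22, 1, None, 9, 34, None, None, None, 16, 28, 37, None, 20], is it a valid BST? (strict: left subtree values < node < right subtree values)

Level-order array: [6, 3, 22, 1, None, 9, 34, None, None, None, 16, 28, 37, None, 20]
Validate using subtree bounds (lo, hi): at each node, require lo < value < hi,
then recurse left with hi=value and right with lo=value.
Preorder trace (stopping at first violation):
  at node 6 with bounds (-inf, +inf): OK
  at node 3 with bounds (-inf, 6): OK
  at node 1 with bounds (-inf, 3): OK
  at node 22 with bounds (6, +inf): OK
  at node 9 with bounds (6, 22): OK
  at node 16 with bounds (9, 22): OK
  at node 20 with bounds (16, 22): OK
  at node 34 with bounds (22, +inf): OK
  at node 28 with bounds (22, 34): OK
  at node 37 with bounds (34, +inf): OK
No violation found at any node.
Result: Valid BST


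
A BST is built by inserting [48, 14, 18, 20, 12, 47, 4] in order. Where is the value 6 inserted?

Starting tree (level order): [48, 14, None, 12, 18, 4, None, None, 20, None, None, None, 47]
Insertion path: 48 -> 14 -> 12 -> 4
Result: insert 6 as right child of 4
Final tree (level order): [48, 14, None, 12, 18, 4, None, None, 20, None, 6, None, 47]


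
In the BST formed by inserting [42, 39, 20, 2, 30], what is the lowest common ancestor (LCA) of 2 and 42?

Tree insertion order: [42, 39, 20, 2, 30]
Tree (level-order array): [42, 39, None, 20, None, 2, 30]
In a BST, the LCA of p=2, q=42 is the first node v on the
root-to-leaf path with p <= v <= q (go left if both < v, right if both > v).
Walk from root:
  at 42: 2 <= 42 <= 42, this is the LCA
LCA = 42


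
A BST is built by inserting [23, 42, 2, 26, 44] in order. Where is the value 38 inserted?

Starting tree (level order): [23, 2, 42, None, None, 26, 44]
Insertion path: 23 -> 42 -> 26
Result: insert 38 as right child of 26
Final tree (level order): [23, 2, 42, None, None, 26, 44, None, 38]


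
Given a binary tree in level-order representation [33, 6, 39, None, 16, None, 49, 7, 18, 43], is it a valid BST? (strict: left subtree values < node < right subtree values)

Level-order array: [33, 6, 39, None, 16, None, 49, 7, 18, 43]
Validate using subtree bounds (lo, hi): at each node, require lo < value < hi,
then recurse left with hi=value and right with lo=value.
Preorder trace (stopping at first violation):
  at node 33 with bounds (-inf, +inf): OK
  at node 6 with bounds (-inf, 33): OK
  at node 16 with bounds (6, 33): OK
  at node 7 with bounds (6, 16): OK
  at node 18 with bounds (16, 33): OK
  at node 39 with bounds (33, +inf): OK
  at node 49 with bounds (39, +inf): OK
  at node 43 with bounds (39, 49): OK
No violation found at any node.
Result: Valid BST


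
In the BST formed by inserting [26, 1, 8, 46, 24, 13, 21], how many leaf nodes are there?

Tree built from: [26, 1, 8, 46, 24, 13, 21]
Tree (level-order array): [26, 1, 46, None, 8, None, None, None, 24, 13, None, None, 21]
Rule: A leaf has 0 children.
Per-node child counts:
  node 26: 2 child(ren)
  node 1: 1 child(ren)
  node 8: 1 child(ren)
  node 24: 1 child(ren)
  node 13: 1 child(ren)
  node 21: 0 child(ren)
  node 46: 0 child(ren)
Matching nodes: [21, 46]
Count of leaf nodes: 2


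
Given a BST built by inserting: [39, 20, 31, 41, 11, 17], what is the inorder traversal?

Tree insertion order: [39, 20, 31, 41, 11, 17]
Tree (level-order array): [39, 20, 41, 11, 31, None, None, None, 17]
Inorder traversal: [11, 17, 20, 31, 39, 41]


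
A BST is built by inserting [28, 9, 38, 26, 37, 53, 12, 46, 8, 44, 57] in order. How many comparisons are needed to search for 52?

Search path for 52: 28 -> 38 -> 53 -> 46
Found: False
Comparisons: 4


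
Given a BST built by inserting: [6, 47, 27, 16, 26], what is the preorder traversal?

Tree insertion order: [6, 47, 27, 16, 26]
Tree (level-order array): [6, None, 47, 27, None, 16, None, None, 26]
Preorder traversal: [6, 47, 27, 16, 26]


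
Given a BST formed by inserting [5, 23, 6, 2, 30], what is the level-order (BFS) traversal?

Tree insertion order: [5, 23, 6, 2, 30]
Tree (level-order array): [5, 2, 23, None, None, 6, 30]
BFS from the root, enqueuing left then right child of each popped node:
  queue [5] -> pop 5, enqueue [2, 23], visited so far: [5]
  queue [2, 23] -> pop 2, enqueue [none], visited so far: [5, 2]
  queue [23] -> pop 23, enqueue [6, 30], visited so far: [5, 2, 23]
  queue [6, 30] -> pop 6, enqueue [none], visited so far: [5, 2, 23, 6]
  queue [30] -> pop 30, enqueue [none], visited so far: [5, 2, 23, 6, 30]
Result: [5, 2, 23, 6, 30]


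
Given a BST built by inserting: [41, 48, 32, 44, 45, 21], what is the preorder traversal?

Tree insertion order: [41, 48, 32, 44, 45, 21]
Tree (level-order array): [41, 32, 48, 21, None, 44, None, None, None, None, 45]
Preorder traversal: [41, 32, 21, 48, 44, 45]


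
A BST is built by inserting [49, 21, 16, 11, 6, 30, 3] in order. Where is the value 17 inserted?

Starting tree (level order): [49, 21, None, 16, 30, 11, None, None, None, 6, None, 3]
Insertion path: 49 -> 21 -> 16
Result: insert 17 as right child of 16
Final tree (level order): [49, 21, None, 16, 30, 11, 17, None, None, 6, None, None, None, 3]


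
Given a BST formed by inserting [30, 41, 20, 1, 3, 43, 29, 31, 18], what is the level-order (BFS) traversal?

Tree insertion order: [30, 41, 20, 1, 3, 43, 29, 31, 18]
Tree (level-order array): [30, 20, 41, 1, 29, 31, 43, None, 3, None, None, None, None, None, None, None, 18]
BFS from the root, enqueuing left then right child of each popped node:
  queue [30] -> pop 30, enqueue [20, 41], visited so far: [30]
  queue [20, 41] -> pop 20, enqueue [1, 29], visited so far: [30, 20]
  queue [41, 1, 29] -> pop 41, enqueue [31, 43], visited so far: [30, 20, 41]
  queue [1, 29, 31, 43] -> pop 1, enqueue [3], visited so far: [30, 20, 41, 1]
  queue [29, 31, 43, 3] -> pop 29, enqueue [none], visited so far: [30, 20, 41, 1, 29]
  queue [31, 43, 3] -> pop 31, enqueue [none], visited so far: [30, 20, 41, 1, 29, 31]
  queue [43, 3] -> pop 43, enqueue [none], visited so far: [30, 20, 41, 1, 29, 31, 43]
  queue [3] -> pop 3, enqueue [18], visited so far: [30, 20, 41, 1, 29, 31, 43, 3]
  queue [18] -> pop 18, enqueue [none], visited so far: [30, 20, 41, 1, 29, 31, 43, 3, 18]
Result: [30, 20, 41, 1, 29, 31, 43, 3, 18]


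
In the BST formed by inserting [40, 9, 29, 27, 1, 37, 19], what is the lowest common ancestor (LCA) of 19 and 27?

Tree insertion order: [40, 9, 29, 27, 1, 37, 19]
Tree (level-order array): [40, 9, None, 1, 29, None, None, 27, 37, 19]
In a BST, the LCA of p=19, q=27 is the first node v on the
root-to-leaf path with p <= v <= q (go left if both < v, right if both > v).
Walk from root:
  at 40: both 19 and 27 < 40, go left
  at 9: both 19 and 27 > 9, go right
  at 29: both 19 and 27 < 29, go left
  at 27: 19 <= 27 <= 27, this is the LCA
LCA = 27
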